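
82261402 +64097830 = 146359232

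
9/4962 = 3/1654 = 0.00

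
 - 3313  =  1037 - 4350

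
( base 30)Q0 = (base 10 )780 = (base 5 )11110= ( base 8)1414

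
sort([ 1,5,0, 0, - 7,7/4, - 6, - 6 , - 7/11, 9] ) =[ - 7, - 6, - 6, - 7/11,0, 0,1,7/4, 5,9 ] 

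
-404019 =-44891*9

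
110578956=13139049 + 97439907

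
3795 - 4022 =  - 227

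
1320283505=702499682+617783823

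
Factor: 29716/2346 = 2^1* 3^( - 1)*19^1 = 38/3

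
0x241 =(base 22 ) 145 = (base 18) 1e1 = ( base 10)577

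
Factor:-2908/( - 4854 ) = 2^1 *3^( - 1) * 727^1 * 809^( - 1)=1454/2427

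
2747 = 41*67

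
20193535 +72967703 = 93161238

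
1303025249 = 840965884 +462059365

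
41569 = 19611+21958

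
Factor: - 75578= - 2^1*23^1 * 31^1*53^1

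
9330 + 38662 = 47992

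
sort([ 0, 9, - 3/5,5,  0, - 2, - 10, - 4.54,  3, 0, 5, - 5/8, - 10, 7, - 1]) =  [ - 10, - 10, - 4.54, - 2, - 1,-5/8,-3/5, 0 , 0,0,3, 5,  5,7, 9 ]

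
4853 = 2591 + 2262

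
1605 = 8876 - 7271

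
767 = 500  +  267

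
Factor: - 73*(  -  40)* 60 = 2^5*3^1*5^2  *73^1= 175200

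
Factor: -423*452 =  - 191196 =-2^2 * 3^2*47^1 * 113^1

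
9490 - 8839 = 651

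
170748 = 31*5508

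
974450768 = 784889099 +189561669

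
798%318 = 162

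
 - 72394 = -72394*1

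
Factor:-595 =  - 5^1*7^1*17^1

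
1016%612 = 404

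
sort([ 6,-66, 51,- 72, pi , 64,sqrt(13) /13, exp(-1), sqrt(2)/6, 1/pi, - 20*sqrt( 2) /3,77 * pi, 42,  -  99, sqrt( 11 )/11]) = [-99,- 72,  -  66, - 20*sqrt(2 ) /3, sqrt ( 2) /6,  sqrt( 13)/13, sqrt( 11)/11,1/pi, exp( - 1 ), pi, 6,42,  51, 64, 77*pi ] 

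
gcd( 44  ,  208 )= 4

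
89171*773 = 68929183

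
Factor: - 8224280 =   -  2^3 *5^1*205607^1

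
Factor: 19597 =19597^1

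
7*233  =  1631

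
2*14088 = 28176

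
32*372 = 11904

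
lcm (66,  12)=132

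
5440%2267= 906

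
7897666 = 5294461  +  2603205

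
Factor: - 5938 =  - 2^1* 2969^1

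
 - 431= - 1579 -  - 1148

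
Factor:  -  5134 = -2^1*17^1*151^1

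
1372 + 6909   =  8281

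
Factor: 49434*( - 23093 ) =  - 2^1*3^1*7^2*11^1*107^1*3299^1 = - 1141579362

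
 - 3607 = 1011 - 4618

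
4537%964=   681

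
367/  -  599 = -1+232/599=-0.61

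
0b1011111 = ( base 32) 2V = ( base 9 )115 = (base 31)32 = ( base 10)95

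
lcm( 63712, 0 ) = 0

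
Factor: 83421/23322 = 93/26  =  2^( - 1 )*3^1*13^( - 1 )*31^1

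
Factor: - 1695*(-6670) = 2^1*3^1*5^2*23^1* 29^1*113^1 = 11305650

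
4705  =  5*941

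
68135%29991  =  8153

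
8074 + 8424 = 16498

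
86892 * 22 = 1911624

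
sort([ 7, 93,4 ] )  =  [4,7 , 93 ] 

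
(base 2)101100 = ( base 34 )1a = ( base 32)1c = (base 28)1G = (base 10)44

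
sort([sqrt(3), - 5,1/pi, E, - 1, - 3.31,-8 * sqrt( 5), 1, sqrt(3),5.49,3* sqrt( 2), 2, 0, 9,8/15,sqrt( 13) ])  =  [-8*sqrt(5), - 5,- 3.31 ,-1 , 0, 1/pi,8/15,1, sqrt ( 3) , sqrt(3),2,E, sqrt (13), 3 *sqrt(2),  5.49,9]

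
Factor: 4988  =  2^2*29^1*43^1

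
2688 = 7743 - 5055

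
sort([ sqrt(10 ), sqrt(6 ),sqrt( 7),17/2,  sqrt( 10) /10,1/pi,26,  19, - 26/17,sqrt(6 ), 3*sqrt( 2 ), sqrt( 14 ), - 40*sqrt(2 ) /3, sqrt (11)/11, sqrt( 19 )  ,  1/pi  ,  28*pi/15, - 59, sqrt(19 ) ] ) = [ - 59,-40*sqrt(2)/3,-26/17,sqrt( 11) /11, sqrt ( 10)/10, 1/pi,1/pi, sqrt(6 ), sqrt(6), sqrt(7 ), sqrt(10 ), sqrt(14 ), 3*sqrt( 2 ), sqrt(19),sqrt( 19),28*pi/15, 17/2,19, 26]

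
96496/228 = 423 + 13/57 = 423.23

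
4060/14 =290= 290.00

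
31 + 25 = 56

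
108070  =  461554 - 353484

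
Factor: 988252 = 2^2*107^1*2309^1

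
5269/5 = 1053+4/5 = 1053.80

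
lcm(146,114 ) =8322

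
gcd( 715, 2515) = 5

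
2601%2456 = 145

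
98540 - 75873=22667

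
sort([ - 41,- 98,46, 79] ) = [- 98, - 41,46,79 ] 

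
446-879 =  -433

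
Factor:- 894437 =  - 97^1*9221^1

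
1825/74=24+ 49/74 = 24.66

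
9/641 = 9/641=0.01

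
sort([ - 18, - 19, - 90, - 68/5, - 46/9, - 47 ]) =[-90, - 47, - 19, - 18, - 68/5, - 46/9 ]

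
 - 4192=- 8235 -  -4043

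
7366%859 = 494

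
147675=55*2685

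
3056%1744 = 1312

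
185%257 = 185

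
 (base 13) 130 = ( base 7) 415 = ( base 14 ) 10c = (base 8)320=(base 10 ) 208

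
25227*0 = 0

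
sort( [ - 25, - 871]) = [ -871, - 25 ] 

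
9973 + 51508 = 61481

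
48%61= 48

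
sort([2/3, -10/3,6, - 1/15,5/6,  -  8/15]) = [ -10/3, - 8/15 , - 1/15,2/3,5/6,6]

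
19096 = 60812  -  41716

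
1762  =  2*881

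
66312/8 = 8289 = 8289.00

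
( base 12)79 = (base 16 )5d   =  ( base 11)85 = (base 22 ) 45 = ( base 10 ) 93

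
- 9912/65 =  - 153 + 33/65=- 152.49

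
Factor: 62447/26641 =7^1*11^1 * 811^1*26641^( - 1)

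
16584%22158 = 16584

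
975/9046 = 975/9046 = 0.11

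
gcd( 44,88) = 44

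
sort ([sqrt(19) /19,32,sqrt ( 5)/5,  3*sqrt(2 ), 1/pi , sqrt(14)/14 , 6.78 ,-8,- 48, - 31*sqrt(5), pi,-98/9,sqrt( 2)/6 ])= [ - 31*sqrt(5), - 48 ,  -  98/9, - 8,sqrt (19)/19,sqrt( 2)/6,sqrt( 14 )/14,  1/pi, sqrt( 5 )/5,pi,3*sqrt(2 ), 6.78,32 ]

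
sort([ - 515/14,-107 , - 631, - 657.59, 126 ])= [ - 657.59, - 631, - 107, - 515/14, 126]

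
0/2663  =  0 = 0.00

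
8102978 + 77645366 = 85748344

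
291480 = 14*20820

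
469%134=67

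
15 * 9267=139005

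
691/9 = 691/9 = 76.78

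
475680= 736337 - 260657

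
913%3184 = 913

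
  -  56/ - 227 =56/227= 0.25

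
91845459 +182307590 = 274153049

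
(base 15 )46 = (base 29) 28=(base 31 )24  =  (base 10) 66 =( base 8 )102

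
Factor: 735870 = 2^1*3^1*5^1 * 19^1*1291^1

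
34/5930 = 17/2965 = 0.01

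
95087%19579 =16771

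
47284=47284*1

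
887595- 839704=47891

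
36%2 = 0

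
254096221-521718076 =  - 267621855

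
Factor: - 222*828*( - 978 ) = 179772048=2^4*3^4 * 23^1*37^1*163^1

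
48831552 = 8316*5872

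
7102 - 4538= 2564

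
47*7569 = 355743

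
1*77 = 77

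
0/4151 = 0 = 0.00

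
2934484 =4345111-1410627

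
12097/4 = 3024 +1/4 = 3024.25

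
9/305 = 9/305 =0.03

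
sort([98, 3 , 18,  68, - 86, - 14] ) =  [ - 86, - 14, 3,18 , 68 , 98 ] 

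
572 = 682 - 110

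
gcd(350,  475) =25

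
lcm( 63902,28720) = 2556080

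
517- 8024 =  - 7507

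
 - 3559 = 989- 4548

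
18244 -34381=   -16137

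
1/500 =1/500 = 0.00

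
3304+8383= 11687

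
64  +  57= 121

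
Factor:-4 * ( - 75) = 2^2 * 3^1 * 5^2 = 300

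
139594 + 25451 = 165045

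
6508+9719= 16227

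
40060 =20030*2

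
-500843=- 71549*7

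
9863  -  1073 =8790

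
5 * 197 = 985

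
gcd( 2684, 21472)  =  2684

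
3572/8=893/2 =446.50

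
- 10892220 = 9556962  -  20449182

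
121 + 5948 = 6069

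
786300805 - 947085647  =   - 160784842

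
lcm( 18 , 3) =18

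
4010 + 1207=5217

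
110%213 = 110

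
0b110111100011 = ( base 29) 46h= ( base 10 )3555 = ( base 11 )2742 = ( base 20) 8HF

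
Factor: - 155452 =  - 2^2*11^1 *3533^1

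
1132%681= 451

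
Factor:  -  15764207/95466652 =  -2^(-2)*23^( - 1)*269^1 * 58603^1 * 1037681^(-1) 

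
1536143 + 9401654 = 10937797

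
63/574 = 9/82=0.11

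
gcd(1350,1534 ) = 2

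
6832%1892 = 1156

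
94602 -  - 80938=175540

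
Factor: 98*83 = 2^1*7^2 *83^1 = 8134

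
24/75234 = 4/12539 = 0.00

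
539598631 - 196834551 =342764080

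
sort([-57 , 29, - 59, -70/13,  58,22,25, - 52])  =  [-59,- 57, - 52,-70/13,  22 , 25,29,58]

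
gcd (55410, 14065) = 5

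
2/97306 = 1/48653 = 0.00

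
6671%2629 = 1413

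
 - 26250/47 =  - 559 + 23/47 = - 558.51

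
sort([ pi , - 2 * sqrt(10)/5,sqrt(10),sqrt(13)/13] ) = [ - 2*sqrt(10)/5, sqrt (13)/13,pi,sqrt( 10 )] 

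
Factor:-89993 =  - 31^1*2903^1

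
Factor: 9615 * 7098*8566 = 2^2*3^2*5^1*7^1*13^2*641^1*4283^1=584606114820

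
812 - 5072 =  - 4260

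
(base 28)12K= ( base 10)860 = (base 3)1011212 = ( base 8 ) 1534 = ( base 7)2336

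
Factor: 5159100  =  2^2*3^1*5^2 * 29^1 *593^1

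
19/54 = 19/54 = 0.35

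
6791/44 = 154 + 15/44  =  154.34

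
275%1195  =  275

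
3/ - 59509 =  - 3/59509 = - 0.00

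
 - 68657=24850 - 93507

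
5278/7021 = 754/1003 = 0.75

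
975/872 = 975/872 = 1.12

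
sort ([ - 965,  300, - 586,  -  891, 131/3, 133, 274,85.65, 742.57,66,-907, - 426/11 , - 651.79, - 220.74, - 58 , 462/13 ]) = [ - 965,- 907, - 891, - 651.79, -586,  -  220.74, - 58, - 426/11,462/13, 131/3,66, 85.65,133, 274,300, 742.57 ] 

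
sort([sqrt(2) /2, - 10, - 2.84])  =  [ -10,-2.84,  sqrt( 2 )/2 ]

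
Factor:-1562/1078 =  - 71/49 = - 7^( - 2 )*71^1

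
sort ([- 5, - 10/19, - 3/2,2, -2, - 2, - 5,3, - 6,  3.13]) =[ - 6 , - 5, - 5, - 2, - 2, - 3/2, - 10/19, 2, 3,3.13 ]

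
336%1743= 336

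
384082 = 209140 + 174942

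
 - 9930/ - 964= 4965/482 = 10.30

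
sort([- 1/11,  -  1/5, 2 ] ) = [ - 1/5, - 1/11,2 ] 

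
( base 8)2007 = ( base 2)10000000111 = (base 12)71b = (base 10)1031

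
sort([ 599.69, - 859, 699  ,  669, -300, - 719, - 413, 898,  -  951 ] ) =[-951, - 859, - 719 , - 413, - 300,599.69, 669, 699, 898] 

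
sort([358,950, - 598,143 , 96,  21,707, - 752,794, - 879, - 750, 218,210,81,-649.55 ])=[ - 879, - 752, - 750, - 649.55, - 598,21, 81, 96 , 143,210,218,358, 707,794 , 950] 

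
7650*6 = 45900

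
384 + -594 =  - 210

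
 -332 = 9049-9381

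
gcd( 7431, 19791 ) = 3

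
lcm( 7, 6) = 42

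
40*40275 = 1611000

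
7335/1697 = 7335/1697  =  4.32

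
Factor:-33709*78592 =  - 2^8*13^1*307^1*2593^1 = -2649257728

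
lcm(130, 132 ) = 8580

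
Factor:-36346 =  - 2^1*17^1 * 1069^1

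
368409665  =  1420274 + 366989391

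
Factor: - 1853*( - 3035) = 5^1*17^1 * 109^1*607^1 = 5623855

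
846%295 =256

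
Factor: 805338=2^1*3^2*44741^1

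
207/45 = 23/5 = 4.60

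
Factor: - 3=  - 3^1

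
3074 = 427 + 2647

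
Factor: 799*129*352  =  36280992 = 2^5 * 3^1 *11^1*17^1*43^1*47^1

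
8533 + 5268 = 13801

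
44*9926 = 436744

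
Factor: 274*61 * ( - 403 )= - 6735742 = - 2^1*13^1*31^1*61^1*137^1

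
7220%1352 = 460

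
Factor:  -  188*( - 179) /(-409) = -33652/409 = - 2^2 * 47^1*179^1 * 409^( - 1)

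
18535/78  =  237 + 49/78 = 237.63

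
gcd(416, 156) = 52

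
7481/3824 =1 + 3657/3824= 1.96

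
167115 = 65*2571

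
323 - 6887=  - 6564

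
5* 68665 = 343325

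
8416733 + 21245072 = 29661805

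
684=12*57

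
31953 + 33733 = 65686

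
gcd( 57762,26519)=1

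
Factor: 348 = 2^2*3^1*29^1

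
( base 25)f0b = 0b10010010101010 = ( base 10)9386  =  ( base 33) 8KE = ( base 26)dn0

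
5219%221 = 136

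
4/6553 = 4/6553  =  0.00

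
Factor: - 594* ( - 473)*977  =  274499874 = 2^1*3^3*11^2*43^1*977^1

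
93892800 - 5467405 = 88425395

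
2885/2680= 577/536 = 1.08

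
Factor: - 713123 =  - 311^1*2293^1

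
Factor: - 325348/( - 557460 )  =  499/855  =  3^( - 2)*5^( -1 )*19^( - 1 ) * 499^1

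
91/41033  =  91/41033 = 0.00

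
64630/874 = 73 +18/19 = 73.95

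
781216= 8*97652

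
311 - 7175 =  - 6864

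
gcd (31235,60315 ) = 5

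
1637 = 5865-4228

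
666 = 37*18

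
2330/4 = 1165/2 = 582.50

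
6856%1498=864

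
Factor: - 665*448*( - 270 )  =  80438400 =2^7 *3^3*5^2*7^2*19^1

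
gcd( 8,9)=1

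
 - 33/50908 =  -3/4628 = - 0.00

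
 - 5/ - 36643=5/36643 = 0.00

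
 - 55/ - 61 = 55/61 = 0.90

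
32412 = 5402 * 6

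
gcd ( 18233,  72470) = 1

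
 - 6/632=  - 1  +  313/316 = - 0.01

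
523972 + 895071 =1419043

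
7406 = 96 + 7310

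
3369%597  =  384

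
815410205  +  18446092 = 833856297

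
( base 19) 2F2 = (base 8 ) 1761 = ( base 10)1009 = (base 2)1111110001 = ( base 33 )UJ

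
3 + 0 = 3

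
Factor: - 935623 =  - 13^1*71971^1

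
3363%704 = 547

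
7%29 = 7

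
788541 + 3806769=4595310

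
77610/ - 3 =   -  25870/1 = -25870.00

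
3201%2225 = 976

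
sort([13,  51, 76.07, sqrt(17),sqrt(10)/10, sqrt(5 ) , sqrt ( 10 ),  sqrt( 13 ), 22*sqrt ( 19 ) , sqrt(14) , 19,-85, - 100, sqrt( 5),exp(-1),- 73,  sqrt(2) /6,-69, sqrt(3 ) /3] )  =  [ - 100, - 85,  -  73 , - 69, sqrt(2)/6,sqrt(10 ) /10,exp( - 1 ), sqrt(3 ) /3, sqrt ( 5 ),sqrt( 5 ), sqrt(10 ),  sqrt(13),sqrt(14), sqrt(17),13, 19,51 , 76.07, 22*sqrt ( 19 )]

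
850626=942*903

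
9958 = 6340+3618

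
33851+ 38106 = 71957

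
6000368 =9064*662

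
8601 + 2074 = 10675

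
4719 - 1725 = 2994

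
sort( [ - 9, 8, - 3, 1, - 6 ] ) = [ - 9, - 6, - 3, 1,8 ] 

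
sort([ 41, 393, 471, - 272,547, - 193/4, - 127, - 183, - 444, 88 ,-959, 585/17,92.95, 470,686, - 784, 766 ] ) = [ -959,  -  784,-444, - 272,-183, - 127,- 193/4, 585/17,41, 88,92.95,393, 470, 471, 547, 686, 766 ] 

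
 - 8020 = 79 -8099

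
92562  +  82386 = 174948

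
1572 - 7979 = -6407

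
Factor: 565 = 5^1*113^1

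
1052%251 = 48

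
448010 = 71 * 6310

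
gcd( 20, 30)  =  10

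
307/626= 307/626 =0.49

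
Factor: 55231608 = 2^3*3^1 * 43^1*109^1*491^1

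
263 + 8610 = 8873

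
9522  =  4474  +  5048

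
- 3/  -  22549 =3/22549=   0.00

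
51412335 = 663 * 77545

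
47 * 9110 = 428170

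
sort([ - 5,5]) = [ - 5, 5]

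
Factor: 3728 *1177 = 4387856 = 2^4  *11^1*107^1*233^1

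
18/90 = 1/5 =0.20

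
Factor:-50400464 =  - 2^4*19^1 * 317^1*523^1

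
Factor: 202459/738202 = 2^( - 1 ) * 61^1* 83^ ( - 1)*3319^1*4447^( - 1 )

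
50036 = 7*7148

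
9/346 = 9/346=0.03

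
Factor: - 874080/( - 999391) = 2^5*3^2* 5^1*97^(-1)*607^1*10303^( - 1 )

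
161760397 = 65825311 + 95935086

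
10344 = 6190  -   - 4154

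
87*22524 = 1959588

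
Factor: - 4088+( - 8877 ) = - 12965= - 5^1*2593^1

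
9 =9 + 0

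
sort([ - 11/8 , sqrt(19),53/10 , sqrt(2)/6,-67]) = [ - 67, - 11/8  ,  sqrt(2 )/6,sqrt(19),53/10] 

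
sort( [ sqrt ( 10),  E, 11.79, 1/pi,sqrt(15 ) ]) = [ 1/pi, E , sqrt( 10), sqrt( 15 ), 11.79 ]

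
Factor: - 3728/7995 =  - 2^4*3^( - 1)*5^(-1)*13^(-1) * 41^(-1 )*233^1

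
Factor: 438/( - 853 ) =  - 2^1*3^1*73^1* 853^ ( - 1 )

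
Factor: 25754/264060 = 2^( - 1)*3^( - 4)*5^( - 1) * 79^1 = 79/810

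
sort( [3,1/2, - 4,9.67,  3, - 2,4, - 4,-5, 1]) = [-5,-4, - 4, - 2, 1/2,1, 3,3,4, 9.67] 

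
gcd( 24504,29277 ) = 3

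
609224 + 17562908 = 18172132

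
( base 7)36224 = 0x24A1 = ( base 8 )22241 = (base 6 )111225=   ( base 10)9377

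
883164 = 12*73597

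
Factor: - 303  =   - 3^1 *101^1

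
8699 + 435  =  9134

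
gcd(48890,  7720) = 10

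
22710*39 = 885690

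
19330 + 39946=59276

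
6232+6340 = 12572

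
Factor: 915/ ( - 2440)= - 3/8  =  - 2^( - 3 )*3^1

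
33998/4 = 8499 + 1/2 = 8499.50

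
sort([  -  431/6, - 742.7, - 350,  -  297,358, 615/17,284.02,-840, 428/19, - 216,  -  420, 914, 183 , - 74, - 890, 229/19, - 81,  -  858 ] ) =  [ - 890,  -  858, - 840, - 742.7, - 420, - 350,- 297,-216, - 81, - 74,  -  431/6, 229/19,428/19, 615/17,183, 284.02, 358,914 ]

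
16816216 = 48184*349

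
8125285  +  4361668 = 12486953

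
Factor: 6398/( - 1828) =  - 7/2 = - 2^( - 1)*7^1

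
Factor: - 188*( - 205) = 38540 = 2^2*5^1 * 41^1*47^1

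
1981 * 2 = 3962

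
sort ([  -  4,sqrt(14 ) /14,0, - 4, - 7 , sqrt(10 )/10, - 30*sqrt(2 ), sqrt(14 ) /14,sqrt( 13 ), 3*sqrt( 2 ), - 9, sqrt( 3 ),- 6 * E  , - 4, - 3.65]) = [ - 30*sqrt(2), - 6*E,-9,- 7,-4,  -  4, - 4,  -  3.65,0, sqrt ( 14)/14,sqrt (14)/14, sqrt( 10 ) /10, sqrt (3 ),  sqrt(13 ), 3*sqrt(2)]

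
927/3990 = 309/1330 =0.23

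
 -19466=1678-21144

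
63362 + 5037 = 68399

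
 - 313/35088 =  - 1+34775/35088 =-0.01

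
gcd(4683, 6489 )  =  21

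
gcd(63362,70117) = 1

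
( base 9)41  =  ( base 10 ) 37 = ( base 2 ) 100101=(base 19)1i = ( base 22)1F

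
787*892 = 702004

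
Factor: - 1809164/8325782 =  - 904582/4162891 = - 2^1*7^1*1637^( - 1 )*2543^( - 1) * 64613^1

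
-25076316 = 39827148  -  64903464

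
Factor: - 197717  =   - 13^1*67^1*227^1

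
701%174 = 5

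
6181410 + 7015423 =13196833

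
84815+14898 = 99713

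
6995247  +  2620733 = 9615980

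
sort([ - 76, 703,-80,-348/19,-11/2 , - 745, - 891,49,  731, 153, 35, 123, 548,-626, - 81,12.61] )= [-891,-745  , - 626, - 81,-80,-76 , - 348/19,-11/2,12.61,35,49, 123,153,548,703,731]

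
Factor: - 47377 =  - 11^1* 59^1*73^1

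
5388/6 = 898 = 898.00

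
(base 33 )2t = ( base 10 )95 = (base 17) 5a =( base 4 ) 1133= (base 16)5F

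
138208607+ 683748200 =821956807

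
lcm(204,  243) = 16524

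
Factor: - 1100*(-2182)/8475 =96008/339 =2^3 * 3^( - 1)*11^1 * 113^(  -  1 )*1091^1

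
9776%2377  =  268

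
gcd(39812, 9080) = 4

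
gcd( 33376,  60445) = 7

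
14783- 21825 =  - 7042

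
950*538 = 511100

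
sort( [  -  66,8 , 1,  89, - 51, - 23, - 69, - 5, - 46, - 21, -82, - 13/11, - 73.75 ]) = [ - 82, -73.75, - 69, - 66, - 51, - 46, - 23, - 21, - 5, - 13/11, 1, 8,89 ] 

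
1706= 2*853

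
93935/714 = 93935/714=131.56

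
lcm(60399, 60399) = 60399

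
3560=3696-136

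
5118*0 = 0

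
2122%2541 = 2122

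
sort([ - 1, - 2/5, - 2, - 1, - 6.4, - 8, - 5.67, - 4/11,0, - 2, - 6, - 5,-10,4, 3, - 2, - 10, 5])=[  -  10, - 10, - 8, - 6.4, - 6,-5.67, - 5, - 2, - 2,-2, - 1, - 1, - 2/5,-4/11,0,3,4,5 ] 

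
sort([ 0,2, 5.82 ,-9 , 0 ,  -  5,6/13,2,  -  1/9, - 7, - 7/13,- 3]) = [ - 9,-7,-5 , - 3, - 7/13, - 1/9, 0, 0,  6/13, 2 , 2,5.82]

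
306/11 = 306/11 = 27.82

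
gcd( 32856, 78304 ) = 8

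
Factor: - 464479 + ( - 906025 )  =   - 2^3*163^1*1051^1=- 1370504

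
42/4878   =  7/813= 0.01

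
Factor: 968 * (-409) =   -  395912 = -  2^3* 11^2*409^1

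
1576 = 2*788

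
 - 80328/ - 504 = 159  +  8/21 = 159.38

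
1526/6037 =1526/6037 = 0.25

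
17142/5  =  3428 + 2/5=3428.40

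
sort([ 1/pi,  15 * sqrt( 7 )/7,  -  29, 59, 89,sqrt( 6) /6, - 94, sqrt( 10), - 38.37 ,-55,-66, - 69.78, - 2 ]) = [ - 94, - 69.78 , - 66,-55,- 38.37,-29 ,  -  2,1/pi,sqrt( 6) /6, sqrt(10 ) , 15*sqrt(7)/7, 59,89]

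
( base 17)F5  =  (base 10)260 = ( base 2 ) 100000100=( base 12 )198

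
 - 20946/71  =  -20946/71 =- 295.01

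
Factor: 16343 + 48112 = 64455 = 3^1*5^1*4297^1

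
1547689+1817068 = 3364757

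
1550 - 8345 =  - 6795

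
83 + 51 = 134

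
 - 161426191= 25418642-186844833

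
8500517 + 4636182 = 13136699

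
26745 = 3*8915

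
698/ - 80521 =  - 698/80521 =- 0.01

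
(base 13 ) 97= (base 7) 235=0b1111100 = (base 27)4G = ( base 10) 124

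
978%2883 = 978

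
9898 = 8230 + 1668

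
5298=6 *883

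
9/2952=1/328 = 0.00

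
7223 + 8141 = 15364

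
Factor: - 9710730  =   - 2^1*3^2*5^1*107897^1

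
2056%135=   31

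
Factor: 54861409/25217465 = 5^( - 1)*7^( - 1)*13^(-1 ) *19^ ( -1 ) * 67^1 * 2917^(-1 )*818827^1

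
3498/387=9+5/129 = 9.04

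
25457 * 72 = 1832904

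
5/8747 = 5/8747 = 0.00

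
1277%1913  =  1277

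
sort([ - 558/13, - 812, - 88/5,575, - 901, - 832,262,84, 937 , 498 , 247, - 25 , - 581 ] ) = [ - 901,-832,  -  812, - 581, - 558/13, - 25, - 88/5, 84, 247, 262, 498, 575, 937 ]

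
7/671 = 7/671= 0.01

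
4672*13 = 60736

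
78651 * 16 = 1258416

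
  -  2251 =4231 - 6482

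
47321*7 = 331247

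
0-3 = -3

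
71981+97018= 168999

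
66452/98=678  +  4/49 = 678.08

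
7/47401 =7/47401 = 0.00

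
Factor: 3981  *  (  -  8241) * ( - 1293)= 42419995353 = 3^3*41^1*67^1 * 431^1 * 1327^1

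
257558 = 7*36794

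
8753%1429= 179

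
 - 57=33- 90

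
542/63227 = 542/63227 = 0.01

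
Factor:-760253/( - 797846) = 2^( - 1)* 7^( - 1)*13^1*56989^( - 1 )*58481^1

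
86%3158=86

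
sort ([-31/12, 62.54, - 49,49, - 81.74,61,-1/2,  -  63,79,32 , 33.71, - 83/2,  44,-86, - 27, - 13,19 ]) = [ - 86,  -  81.74, - 63,-49, - 83/2, - 27, - 13, - 31/12, - 1/2,19, 32,33.71 , 44,49,61,  62.54,  79]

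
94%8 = 6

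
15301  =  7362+7939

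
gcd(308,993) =1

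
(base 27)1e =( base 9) 45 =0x29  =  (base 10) 41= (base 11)38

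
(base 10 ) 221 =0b11011101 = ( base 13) 140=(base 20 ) B1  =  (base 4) 3131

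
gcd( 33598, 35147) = 1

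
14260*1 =14260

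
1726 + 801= 2527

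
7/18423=7/18423=0.00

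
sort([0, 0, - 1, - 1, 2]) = [ - 1, - 1, 0,0 , 2]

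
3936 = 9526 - 5590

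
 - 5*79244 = - 396220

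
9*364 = 3276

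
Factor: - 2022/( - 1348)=3/2 =2^( - 1 ) * 3^1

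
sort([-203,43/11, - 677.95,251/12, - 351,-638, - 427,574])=[ - 677.95, - 638,-427, - 351, - 203,43/11, 251/12, 574]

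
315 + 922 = 1237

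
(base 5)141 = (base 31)1F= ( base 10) 46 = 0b101110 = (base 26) 1K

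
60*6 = 360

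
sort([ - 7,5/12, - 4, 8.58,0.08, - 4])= [ - 7,-4,-4, 0.08,5/12, 8.58 ]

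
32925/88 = 374  +  13/88=   374.15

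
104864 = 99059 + 5805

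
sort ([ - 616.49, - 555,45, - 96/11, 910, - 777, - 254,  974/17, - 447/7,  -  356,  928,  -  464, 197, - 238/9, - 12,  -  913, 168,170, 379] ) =[ - 913, - 777, - 616.49, - 555, - 464 , - 356, -254, - 447/7, - 238/9, -12, - 96/11,45, 974/17, 168, 170, 197,379, 910,  928 ]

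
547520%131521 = 21436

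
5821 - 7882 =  - 2061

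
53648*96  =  5150208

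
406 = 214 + 192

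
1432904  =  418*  3428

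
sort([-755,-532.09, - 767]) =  [-767,-755, - 532.09]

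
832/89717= 832/89717 = 0.01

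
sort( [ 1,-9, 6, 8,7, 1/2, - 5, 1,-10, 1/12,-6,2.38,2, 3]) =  [ - 10,-9,-6,-5 , 1/12, 1/2, 1,1, 2,2.38, 3,6,7,8 ]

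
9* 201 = 1809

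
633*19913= 12604929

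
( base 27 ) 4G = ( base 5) 444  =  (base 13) 97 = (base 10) 124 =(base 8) 174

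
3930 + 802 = 4732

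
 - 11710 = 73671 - 85381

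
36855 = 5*7371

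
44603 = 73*611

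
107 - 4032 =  - 3925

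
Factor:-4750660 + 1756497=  - 23^1*29^1*67^2 = -2994163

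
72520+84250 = 156770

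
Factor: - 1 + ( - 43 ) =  - 2^2*11^1 = -44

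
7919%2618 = 65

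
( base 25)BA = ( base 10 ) 285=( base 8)435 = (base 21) dc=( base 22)CL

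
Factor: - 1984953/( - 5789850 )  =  2^( - 1 )*5^( - 2 )*11^ ( - 3 ) * 29^(  -  1)*101^1*6551^1= 661651/1929950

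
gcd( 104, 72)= 8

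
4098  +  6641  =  10739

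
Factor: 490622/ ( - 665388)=-245311/332694= -2^(-1) *3^(-3)*  11^1 * 29^1 * 61^( - 1)*101^(  -  1 )*769^1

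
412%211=201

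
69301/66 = 1050 + 1/66 = 1050.02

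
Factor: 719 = 719^1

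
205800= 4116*50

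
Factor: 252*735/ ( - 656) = - 2^( - 2)*3^3*5^1*7^3*41^( - 1) = - 46305/164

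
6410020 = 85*75412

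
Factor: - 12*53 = -2^2*3^1 * 53^1 = - 636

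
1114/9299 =1114/9299 = 0.12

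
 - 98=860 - 958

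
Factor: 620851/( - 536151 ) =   -  733/633 =- 3^( - 1 )*211^ ( - 1)*733^1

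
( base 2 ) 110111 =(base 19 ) 2H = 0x37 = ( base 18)31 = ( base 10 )55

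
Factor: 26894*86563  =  2328025322  =  2^1*7^1 *17^1*107^1*113^1*809^1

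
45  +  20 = 65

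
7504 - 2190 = 5314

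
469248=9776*48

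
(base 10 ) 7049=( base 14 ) 27d7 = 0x1B89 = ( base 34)63b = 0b1101110001001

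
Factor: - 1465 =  - 5^1*293^1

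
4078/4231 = 4078/4231 = 0.96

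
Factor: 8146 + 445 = 11^2 *71^1 = 8591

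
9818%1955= 43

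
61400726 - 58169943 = 3230783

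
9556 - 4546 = 5010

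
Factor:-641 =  - 641^1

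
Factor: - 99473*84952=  - 8450430296=- 2^3*7^1*11^1*37^1*41^1 * 9043^1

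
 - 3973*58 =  - 230434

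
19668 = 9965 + 9703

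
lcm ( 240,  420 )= 1680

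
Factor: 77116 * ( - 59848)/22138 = - 2^4*13^1*1483^1*7481^1*11069^ (-1 ) = - 2307619184/11069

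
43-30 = 13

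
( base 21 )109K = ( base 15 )2c15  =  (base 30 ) afk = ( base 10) 9470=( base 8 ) 22376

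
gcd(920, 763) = 1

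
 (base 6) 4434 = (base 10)1030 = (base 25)1G5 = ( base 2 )10000000110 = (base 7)3001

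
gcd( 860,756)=4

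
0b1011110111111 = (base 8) 13677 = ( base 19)GFI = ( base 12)3627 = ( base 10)6079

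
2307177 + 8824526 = 11131703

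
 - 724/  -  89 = 8+12/89 = 8.13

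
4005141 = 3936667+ 68474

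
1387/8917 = 1387/8917 = 0.16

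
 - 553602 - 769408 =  - 1323010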